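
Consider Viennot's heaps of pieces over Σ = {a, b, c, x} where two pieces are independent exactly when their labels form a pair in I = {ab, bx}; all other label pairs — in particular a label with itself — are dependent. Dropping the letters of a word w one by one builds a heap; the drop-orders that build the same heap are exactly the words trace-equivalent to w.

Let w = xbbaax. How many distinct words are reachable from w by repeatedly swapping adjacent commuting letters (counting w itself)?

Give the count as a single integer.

drop 0:x onto floor
drop 1:b onto floor
drop 2:b onto {1:b}
drop 3:a onto {0:x}
drop 4:a onto {3:a}
drop 5:x onto {4:a}
ground layer = {0:x, 1:b}
drop-orders for the pieces not yet dropped (sum over which currently-grounded one goes next):
  1 to go: {2} 1  {5} 1
  2 to go: {1,2} 1  {2,5} 2  {4,5} 1
  3 to go: {1,2,5} 3  {2,4,5} 3  {3,4,5} 1
  4 to go: {0,3,4,5} 1  {1,2,4,5} 6  {2,3,4,5} 4
  if 0:x drops first: 10 orders
  if 1:b drops first: 5 orders
heap linearizations: 15

15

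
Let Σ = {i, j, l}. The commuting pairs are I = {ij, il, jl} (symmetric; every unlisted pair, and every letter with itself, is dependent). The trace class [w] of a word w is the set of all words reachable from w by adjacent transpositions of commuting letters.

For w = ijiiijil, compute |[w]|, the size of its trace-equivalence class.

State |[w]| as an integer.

#0=i has no predecessor
#1=j has no predecessor
#2=i depends on [0:i]
#3=i depends on [2:i]
#4=i depends on [3:i]
#5=j depends on [1:j]
#6=i depends on [4:i]
#7=l has no predecessor
sources: [0:i, 1:j, 7:l]
N(rest) = Σ N(rest − s) over sources s of rest; N(one piece) = 1:
  size 1 → [5]=1  [6]=1  [7]=1
  size 2 → [1,5]=1  [4,6]=1  [5,6]=2  [5,7]=2  [6,7]=2
  size 3 → [1,5,6]=3  [1,5,7]=3  [3,4,6]=1  [4,5,6]=3  [4,6,7]=3  [5,6,7]=6
  size 4 → [1,4,5,6]=6  [1,5,6,7]=12  [2,3,4,6]=1  [3,4,5,6]=4  [3,4,6,7]=4  [4,5,6,7]=12
  size 5 → [0,2,3,4,6]=1  [1,3,4,5,6]=10  [1,4,5,6,7]=30  [2,3,4,5,6]=5  [2,3,4,6,7]=5  [3,4,5,6,7]=20
  size 6 → [0,2,3,4,5,6]=6  [0,2,3,4,6,7]=6  [1,2,3,4,5,6]=15  [1,3,4,5,6,7]=60  [2,3,4,5,6,7]=30
  first=0(i) contributes 105
  first=1(j) contributes 42
  first=7(l) contributes 21
|[w]| = 168

168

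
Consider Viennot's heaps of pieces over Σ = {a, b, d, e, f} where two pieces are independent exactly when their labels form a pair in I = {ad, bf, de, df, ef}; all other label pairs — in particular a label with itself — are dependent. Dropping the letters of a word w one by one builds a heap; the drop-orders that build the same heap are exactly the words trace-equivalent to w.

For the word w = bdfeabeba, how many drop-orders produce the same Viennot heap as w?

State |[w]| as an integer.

drop 0:b onto floor
drop 1:d onto {0:b}
drop 2:f onto floor
drop 3:e onto {0:b}
drop 4:a onto {2:f, 3:e}
drop 5:b onto {1:d, 4:a}
drop 6:e onto {5:b}
drop 7:b onto {6:e}
drop 8:a onto {7:b}
ground layer = {0:b, 2:f}
drop-orders for the pieces not yet dropped (sum over which currently-grounded one goes next):
  1 to go: {8} 1
  2 to go: {7,8} 1
  3 to go: {6,7,8} 1
  4 to go: {5,6,7,8} 1
  5 to go: {1,5,6,7,8} 1  {4,5,6,7,8} 1
  6 to go: {1,4,5,6,7,8} 2  {2,4,5,6,7,8} 1  {3,4,5,6,7,8} 1
  7 to go: {1,2,4,5,6,7,8} 3  {1,3,4,5,6,7,8} 3  {2,3,4,5,6,7,8} 2
  if 0:b drops first: 8 orders
  if 2:f drops first: 3 orders
heap linearizations: 11

11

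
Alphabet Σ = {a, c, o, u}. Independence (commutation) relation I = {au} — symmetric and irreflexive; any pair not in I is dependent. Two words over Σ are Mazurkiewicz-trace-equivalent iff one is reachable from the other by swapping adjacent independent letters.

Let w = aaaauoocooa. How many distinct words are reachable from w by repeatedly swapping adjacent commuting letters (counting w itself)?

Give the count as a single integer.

piece 0:a — minimal
piece 1:a rests on {0:a}
piece 2:a rests on {1:a}
piece 3:a rests on {2:a}
piece 4:u — minimal
piece 5:o rests on {3:a, 4:u}
piece 6:o rests on {5:o}
piece 7:c rests on {6:o}
piece 8:o rests on {7:c}
piece 9:o rests on {8:o}
piece 10:a rests on {9:o}
minimal pieces: {0:a, 4:u}
ways to finish when only these pieces remain (= sum over removing one remaining piece with nothing left below it):
  1 left: {10}→1
  2 left: {9,10}→1
  3 left: {8,9,10}→1
  4 left: {7,8,9,10}→1
  5 left: {6,7,8,9,10}→1
  6 left: {5,6,7,8,9,10}→1
  7 left: {3,5,6,7,8,9,10}→1  {4,5,6,7,8,9,10}→1
  8 left: {2,3,5,6,7,8,9,10}→1  {3,4,5,6,7,8,9,10}→2
  9 left: {1,2,3,5,6,7,8,9,10}→1  {2,3,4,5,6,7,8,9,10}→3
  placing 0:a first → 4 extensions
  placing 4:u first → 1 extensions
total linear extensions = 5

5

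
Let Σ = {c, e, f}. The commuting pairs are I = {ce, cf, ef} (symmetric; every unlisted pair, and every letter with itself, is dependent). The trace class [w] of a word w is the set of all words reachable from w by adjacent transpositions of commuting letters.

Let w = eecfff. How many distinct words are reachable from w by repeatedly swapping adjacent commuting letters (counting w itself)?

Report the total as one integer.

piece 0:e — minimal
piece 1:e rests on {0:e}
piece 2:c — minimal
piece 3:f — minimal
piece 4:f rests on {3:f}
piece 5:f rests on {4:f}
minimal pieces: {0:e, 2:c, 3:f}
ways to finish when only these pieces remain (= sum over removing one remaining piece with nothing left below it):
  1 left: {1}→1  {2}→1  {5}→1
  2 left: {0,1}→1  {1,2}→2  {1,5}→2  {2,5}→2  {4,5}→1
  3 left: {0,1,2}→3  {0,1,5}→3  {1,2,5}→6  {1,4,5}→3  {2,4,5}→3  {3,4,5}→1
  4 left: {0,1,2,5}→12  {0,1,4,5}→6  {1,2,4,5}→12  {1,3,4,5}→4  {2,3,4,5}→4
  placing 0:e first → 20 extensions
  placing 2:c first → 10 extensions
  placing 3:f first → 30 extensions
total linear extensions = 60

60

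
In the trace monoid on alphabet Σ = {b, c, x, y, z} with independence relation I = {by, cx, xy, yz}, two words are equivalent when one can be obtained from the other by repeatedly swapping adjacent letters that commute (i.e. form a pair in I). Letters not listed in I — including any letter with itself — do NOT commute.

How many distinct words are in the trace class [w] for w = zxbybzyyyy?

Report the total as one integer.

252

piece 0:z — minimal
piece 1:x rests on {0:z}
piece 2:b rests on {1:x}
piece 3:y — minimal
piece 4:b rests on {2:b}
piece 5:z rests on {4:b}
piece 6:y rests on {3:y}
piece 7:y rests on {6:y}
piece 8:y rests on {7:y}
piece 9:y rests on {8:y}
minimal pieces: {0:z, 3:y}
ways to finish when only these pieces remain (= sum over removing one remaining piece with nothing left below it):
  1 left: {5}→1  {9}→1
  2 left: {4,5}→1  {5,9}→2  {8,9}→1
  3 left: {2,4,5}→1  {4,5,9}→3  {5,8,9}→3  {7,8,9}→1
  4 left: {1,2,4,5}→1  {2,4,5,9}→4  {4,5,8,9}→6  {5,7,8,9}→4  {6,7,8,9}→1
  5 left: {0,1,2,4,5}→1  {1,2,4,5,9}→5  {2,4,5,8,9}→10  {3,6,7,8,9}→1  {4,5,7,8,9}→10  {5,6,7,8,9}→5
  6 left: {0,1,2,4,5,9}→6  {1,2,4,5,8,9}→15  {2,4,5,7,8,9}→20  {3,5,6,7,8,9}→6  {4,5,6,7,8,9}→15
  7 left: {0,1,2,4,5,8,9}→21  {1,2,4,5,7,8,9}→35  {2,4,5,6,7,8,9}→35  {3,4,5,6,7,8,9}→21
  8 left: {0,1,2,4,5,7,8,9}→56  {1,2,4,5,6,7,8,9}→70  {2,3,4,5,6,7,8,9}→56
  placing 0:z first → 126 extensions
  placing 3:y first → 126 extensions
total linear extensions = 252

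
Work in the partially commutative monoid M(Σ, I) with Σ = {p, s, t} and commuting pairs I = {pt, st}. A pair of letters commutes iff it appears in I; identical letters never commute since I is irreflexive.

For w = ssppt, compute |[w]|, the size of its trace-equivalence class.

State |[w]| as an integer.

#0=s has no predecessor
#1=s depends on [0:s]
#2=p depends on [1:s]
#3=p depends on [2:p]
#4=t has no predecessor
sources: [0:s, 4:t]
N(rest) = Σ N(rest − s) over sources s of rest; N(one piece) = 1:
  size 1 → [3]=1  [4]=1
  size 2 → [2,3]=1  [3,4]=2
  size 3 → [1,2,3]=1  [2,3,4]=3
  first=0(s) contributes 4
  first=4(t) contributes 1
|[w]| = 5

5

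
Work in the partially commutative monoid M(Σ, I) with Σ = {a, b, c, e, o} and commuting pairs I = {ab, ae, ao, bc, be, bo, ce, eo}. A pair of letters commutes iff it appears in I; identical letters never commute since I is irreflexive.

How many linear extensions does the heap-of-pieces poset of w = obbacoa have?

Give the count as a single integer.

84

#0=o has no predecessor
#1=b has no predecessor
#2=b depends on [1:b]
#3=a has no predecessor
#4=c depends on [0:o, 3:a]
#5=o depends on [4:c]
#6=a depends on [4:c]
sources: [0:o, 1:b, 3:a]
N(rest) = Σ N(rest − s) over sources s of rest; N(one piece) = 1:
  size 1 → [2]=1  [5]=1  [6]=1
  size 2 → [1,2]=1  [2,5]=2  [2,6]=2  [5,6]=2
  size 3 → [1,2,5]=3  [1,2,6]=3  [2,5,6]=6  [4,5,6]=2
  size 4 → [0,4,5,6]=2  [1,2,5,6]=12  [2,4,5,6]=8  [3,4,5,6]=2
  size 5 → [0,2,4,5,6]=10  [0,3,4,5,6]=4  [1,2,4,5,6]=20  [2,3,4,5,6]=10
  first=0(o) contributes 30
  first=1(b) contributes 24
  first=3(a) contributes 30
|[w]| = 84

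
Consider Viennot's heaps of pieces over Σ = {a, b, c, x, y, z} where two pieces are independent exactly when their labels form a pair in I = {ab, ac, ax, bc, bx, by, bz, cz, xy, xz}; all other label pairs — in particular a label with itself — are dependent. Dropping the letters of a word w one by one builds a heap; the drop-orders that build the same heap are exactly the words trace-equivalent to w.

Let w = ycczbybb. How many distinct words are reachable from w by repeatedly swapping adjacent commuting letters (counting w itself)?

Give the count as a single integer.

168

piece 0:y — minimal
piece 1:c rests on {0:y}
piece 2:c rests on {1:c}
piece 3:z rests on {0:y}
piece 4:b — minimal
piece 5:y rests on {2:c, 3:z}
piece 6:b rests on {4:b}
piece 7:b rests on {6:b}
minimal pieces: {0:y, 4:b}
ways to finish when only these pieces remain (= sum over removing one remaining piece with nothing left below it):
  1 left: {5}→1  {7}→1
  2 left: {2,5}→1  {3,5}→1  {5,7}→2  {6,7}→1
  3 left: {1,2,5}→1  {2,3,5}→2  {2,5,7}→3  {3,5,7}→3  {4,6,7}→1  {5,6,7}→3
  4 left: {1,2,3,5}→3  {1,2,5,7}→4  {2,3,5,7}→8  {2,5,6,7}→6  {3,5,6,7}→6  {4,5,6,7}→4
  5 left: {0,1,2,3,5}→3  {1,2,3,5,7}→15  {1,2,5,6,7}→10  {2,3,5,6,7}→20  {2,4,5,6,7}→10  {3,4,5,6,7}→10
  6 left: {0,1,2,3,5,7}→18  {1,2,3,5,6,7}→45  {1,2,4,5,6,7}→20  {2,3,4,5,6,7}→40
  placing 0:y first → 105 extensions
  placing 4:b first → 63 extensions
total linear extensions = 168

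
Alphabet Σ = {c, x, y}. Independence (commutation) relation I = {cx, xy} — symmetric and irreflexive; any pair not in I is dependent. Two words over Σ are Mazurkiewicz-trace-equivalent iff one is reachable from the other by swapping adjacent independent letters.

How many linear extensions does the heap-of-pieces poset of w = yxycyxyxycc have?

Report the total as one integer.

drop 0:y onto floor
drop 1:x onto floor
drop 2:y onto {0:y}
drop 3:c onto {2:y}
drop 4:y onto {3:c}
drop 5:x onto {1:x}
drop 6:y onto {4:y}
drop 7:x onto {5:x}
drop 8:y onto {6:y}
drop 9:c onto {8:y}
drop 10:c onto {9:c}
ground layer = {0:y, 1:x}
drop-orders for the pieces not yet dropped (sum over which currently-grounded one goes next):
  1 to go: {7} 1  {10} 1
  2 to go: {5,7} 1  {7,10} 2  {9,10} 1
  3 to go: {1,5,7} 1  {5,7,10} 3  {7,9,10} 3  {8,9,10} 1
  4 to go: {1,5,7,10} 4  {5,7,9,10} 6  {6,8,9,10} 1  {7,8,9,10} 4
  5 to go: {1,5,7,9,10} 10  {4,6,8,9,10} 1  {5,7,8,9,10} 10  {6,7,8,9,10} 5
  6 to go: {1,5,7,8,9,10} 20  {3,4,6,8,9,10} 1  {4,6,7,8,9,10} 6  {5,6,7,8,9,10} 15
  7 to go: {1,5,6,7,8,9,10} 35  {2,3,4,6,8,9,10} 1  {3,4,6,7,8,9,10} 7  {4,5,6,7,8,9,10} 21
  8 to go: {0,2,3,4,6,8,9,10} 1  {1,4,5,6,7,8,9,10} 56  {2,3,4,6,7,8,9,10} 8  {3,4,5,6,7,8,9,10} 28
  9 to go: {0,2,3,4,6,7,8,9,10} 9  {1,3,4,5,6,7,8,9,10} 84  {2,3,4,5,6,7,8,9,10} 36
  if 0:y drops first: 120 orders
  if 1:x drops first: 45 orders
heap linearizations: 165

165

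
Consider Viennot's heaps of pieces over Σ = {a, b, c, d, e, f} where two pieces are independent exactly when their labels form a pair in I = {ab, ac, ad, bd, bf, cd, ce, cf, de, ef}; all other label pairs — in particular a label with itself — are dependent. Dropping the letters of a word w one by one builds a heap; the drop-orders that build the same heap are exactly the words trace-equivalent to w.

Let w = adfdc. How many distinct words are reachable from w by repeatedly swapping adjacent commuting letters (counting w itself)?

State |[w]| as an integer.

#0=a has no predecessor
#1=d has no predecessor
#2=f depends on [0:a, 1:d]
#3=d depends on [2:f]
#4=c has no predecessor
sources: [0:a, 1:d, 4:c]
N(rest) = Σ N(rest − s) over sources s of rest; N(one piece) = 1:
  size 1 → [3]=1  [4]=1
  size 2 → [2,3]=1  [3,4]=2
  size 3 → [0,2,3]=1  [1,2,3]=1  [2,3,4]=3
  first=0(a) contributes 4
  first=1(d) contributes 4
  first=4(c) contributes 2
|[w]| = 10

10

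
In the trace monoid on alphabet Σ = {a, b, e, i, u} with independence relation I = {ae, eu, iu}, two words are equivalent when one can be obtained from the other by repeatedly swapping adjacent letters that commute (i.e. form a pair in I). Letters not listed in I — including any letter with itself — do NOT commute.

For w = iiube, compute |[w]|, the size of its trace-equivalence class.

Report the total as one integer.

#0=i has no predecessor
#1=i depends on [0:i]
#2=u has no predecessor
#3=b depends on [1:i, 2:u]
#4=e depends on [3:b]
sources: [0:i, 2:u]
N(rest) = Σ N(rest − s) over sources s of rest; N(one piece) = 1:
  size 1 → [4]=1
  size 2 → [3,4]=1
  size 3 → [1,3,4]=1  [2,3,4]=1
  first=0(i) contributes 2
  first=2(u) contributes 1
|[w]| = 3

3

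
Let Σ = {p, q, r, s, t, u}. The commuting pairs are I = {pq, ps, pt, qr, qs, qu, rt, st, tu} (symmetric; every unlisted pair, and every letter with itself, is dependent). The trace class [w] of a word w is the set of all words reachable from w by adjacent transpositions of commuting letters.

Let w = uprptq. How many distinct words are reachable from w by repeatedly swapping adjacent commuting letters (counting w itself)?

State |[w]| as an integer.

#0=u has no predecessor
#1=p depends on [0:u]
#2=r depends on [1:p]
#3=p depends on [2:r]
#4=t has no predecessor
#5=q depends on [4:t]
sources: [0:u, 4:t]
N(rest) = Σ N(rest − s) over sources s of rest; N(one piece) = 1:
  size 1 → [3]=1  [5]=1
  size 2 → [2,3]=1  [3,5]=2  [4,5]=1
  size 3 → [1,2,3]=1  [2,3,5]=3  [3,4,5]=3
  size 4 → [0,1,2,3]=1  [1,2,3,5]=4  [2,3,4,5]=6
  first=0(u) contributes 10
  first=4(t) contributes 5
|[w]| = 15

15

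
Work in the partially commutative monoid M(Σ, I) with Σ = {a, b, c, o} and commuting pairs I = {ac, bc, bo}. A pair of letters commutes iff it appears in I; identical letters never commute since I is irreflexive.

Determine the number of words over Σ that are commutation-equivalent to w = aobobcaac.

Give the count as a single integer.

drop 0:a onto floor
drop 1:o onto {0:a}
drop 2:b onto {0:a}
drop 3:o onto {1:o}
drop 4:b onto {2:b}
drop 5:c onto {3:o}
drop 6:a onto {3:o, 4:b}
drop 7:a onto {6:a}
drop 8:c onto {5:c}
ground layer = {0:a}
drop-orders for the pieces not yet dropped (sum over which currently-grounded one goes next):
  1 to go: {7} 1  {8} 1
  2 to go: {5,8} 1  {6,7} 1  {7,8} 2
  3 to go: {4,6,7} 1  {5,7,8} 3  {6,7,8} 3
  4 to go: {2,4,6,7} 1  {4,6,7,8} 4  {5,6,7,8} 6
  5 to go: {2,4,6,7,8} 5  {3,5,6,7,8} 6  {4,5,6,7,8} 10
  6 to go: {1,3,5,6,7,8} 6  {2,4,5,6,7,8} 15  {3,4,5,6,7,8} 16
  7 to go: {1,3,4,5,6,7,8} 22  {2,3,4,5,6,7,8} 31
  if 0:a drops first: 53 orders

53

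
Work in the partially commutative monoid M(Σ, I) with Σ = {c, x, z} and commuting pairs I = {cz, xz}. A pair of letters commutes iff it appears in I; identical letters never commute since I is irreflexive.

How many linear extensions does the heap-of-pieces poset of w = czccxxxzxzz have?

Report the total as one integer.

piece 0:c — minimal
piece 1:z — minimal
piece 2:c rests on {0:c}
piece 3:c rests on {2:c}
piece 4:x rests on {3:c}
piece 5:x rests on {4:x}
piece 6:x rests on {5:x}
piece 7:z rests on {1:z}
piece 8:x rests on {6:x}
piece 9:z rests on {7:z}
piece 10:z rests on {9:z}
minimal pieces: {0:c, 1:z}
ways to finish when only these pieces remain (= sum over removing one remaining piece with nothing left below it):
  1 left: {8}→1  {10}→1
  2 left: {6,8}→1  {8,10}→2  {9,10}→1
  3 left: {5,6,8}→1  {6,8,10}→3  {7,9,10}→1  {8,9,10}→3
  4 left: {1,7,9,10}→1  {4,5,6,8}→1  {5,6,8,10}→4  {6,8,9,10}→6  {7,8,9,10}→4
  5 left: {1,7,8,9,10}→5  {3,4,5,6,8}→1  {4,5,6,8,10}→5  {5,6,8,9,10}→10  {6,7,8,9,10}→10
  6 left: {1,6,7,8,9,10}→15  {2,3,4,5,6,8}→1  {3,4,5,6,8,10}→6  {4,5,6,8,9,10}→15  {5,6,7,8,9,10}→20
  7 left: {0,2,3,4,5,6,8}→1  {1,5,6,7,8,9,10}→35  {2,3,4,5,6,8,10}→7  {3,4,5,6,8,9,10}→21  {4,5,6,7,8,9,10}→35
  8 left: {0,2,3,4,5,6,8,10}→8  {1,4,5,6,7,8,9,10}→70  {2,3,4,5,6,8,9,10}→28  {3,4,5,6,7,8,9,10}→56
  9 left: {0,2,3,4,5,6,8,9,10}→36  {1,3,4,5,6,7,8,9,10}→126  {2,3,4,5,6,7,8,9,10}→84
  placing 0:c first → 210 extensions
  placing 1:z first → 120 extensions
total linear extensions = 330

330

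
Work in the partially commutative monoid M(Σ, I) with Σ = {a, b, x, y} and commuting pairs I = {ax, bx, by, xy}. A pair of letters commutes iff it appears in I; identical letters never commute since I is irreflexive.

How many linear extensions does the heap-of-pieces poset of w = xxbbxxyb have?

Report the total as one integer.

piece 0:x — minimal
piece 1:x rests on {0:x}
piece 2:b — minimal
piece 3:b rests on {2:b}
piece 4:x rests on {1:x}
piece 5:x rests on {4:x}
piece 6:y — minimal
piece 7:b rests on {3:b}
minimal pieces: {0:x, 2:b, 6:y}
ways to finish when only these pieces remain (= sum over removing one remaining piece with nothing left below it):
  1 left: {5}→1  {6}→1  {7}→1
  2 left: {3,7}→1  {4,5}→1  {5,6}→2  {5,7}→2  {6,7}→2
  3 left: {1,4,5}→1  {2,3,7}→1  {3,5,7}→3  {3,6,7}→3  {4,5,6}→3  {4,5,7}→3  {5,6,7}→6
  4 left: {0,1,4,5}→1  {1,4,5,6}→4  {1,4,5,7}→4  {2,3,5,7}→4  {2,3,6,7}→4  {3,4,5,7}→6  {3,5,6,7}→12  {4,5,6,7}→12
  5 left: {0,1,4,5,6}→5  {0,1,4,5,7}→5  {1,3,4,5,7}→10  {1,4,5,6,7}→20  {2,3,4,5,7}→10  {2,3,5,6,7}→20  {3,4,5,6,7}→30
  6 left: {0,1,3,4,5,7}→15  {0,1,4,5,6,7}→30  {1,2,3,4,5,7}→20  {1,3,4,5,6,7}→60  {2,3,4,5,6,7}→60
  placing 0:x first → 140 extensions
  placing 2:b first → 105 extensions
  placing 6:y first → 35 extensions
total linear extensions = 280

280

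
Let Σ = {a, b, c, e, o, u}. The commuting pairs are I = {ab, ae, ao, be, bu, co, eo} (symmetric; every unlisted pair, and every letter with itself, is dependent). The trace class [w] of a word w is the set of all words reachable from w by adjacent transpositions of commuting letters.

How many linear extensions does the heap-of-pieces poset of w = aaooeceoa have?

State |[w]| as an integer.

504

0(a) covers ∅
1(a) covers 0:a
2(o) covers ∅
3(o) covers 2:o
4(e) covers ∅
5(c) covers 1:a, 4:e
6(e) covers 5:c
7(o) covers 3:o
8(a) covers 5:c
floor of heap: 0:a, 2:o, 4:e
completions by unplaced set U, small U first (add the entries for U minus each lowest piece of U):
  |U|=1: {6}:1  {7}:1  {8}:1
  |U|=2: {3,7}:1  {6,7}:2  {6,8}:2  {7,8}:2
  |U|=3: {2,3,7}:1  {3,6,7}:3  {3,7,8}:3  {5,6,8}:2  {6,7,8}:6
  |U|=4: {1,5,6,8}:2  {2,3,6,7}:4  {2,3,7,8}:4  {3,6,7,8}:12  {4,5,6,8}:2  {5,6,7,8}:8
  |U|=5: {0,1,5,6,8}:2  {1,4,5,6,8}:4  {1,5,6,7,8}:10  {2,3,6,7,8}:20  {3,5,6,7,8}:20  {4,5,6,7,8}:10
  |U|=6: {0,1,4,5,6,8}:6  {0,1,5,6,7,8}:12  {1,3,5,6,7,8}:30  {1,4,5,6,7,8}:24  {2,3,5,6,7,8}:40  {3,4,5,6,7,8}:30
  |U|=7: {0,1,3,5,6,7,8}:42  {0,1,4,5,6,7,8}:42  {1,2,3,5,6,7,8}:70  {1,3,4,5,6,7,8}:84  {2,3,4,5,6,7,8}:70
  start at 0(a): 224
  start at 2(o): 168
  start at 4(e): 112
sum over floor = 504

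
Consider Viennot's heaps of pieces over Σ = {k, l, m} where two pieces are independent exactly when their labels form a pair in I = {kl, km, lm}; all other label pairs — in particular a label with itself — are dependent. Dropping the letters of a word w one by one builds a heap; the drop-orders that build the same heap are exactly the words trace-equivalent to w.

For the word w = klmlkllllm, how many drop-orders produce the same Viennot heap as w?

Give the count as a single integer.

1260

0(k) covers ∅
1(l) covers ∅
2(m) covers ∅
3(l) covers 1:l
4(k) covers 0:k
5(l) covers 3:l
6(l) covers 5:l
7(l) covers 6:l
8(l) covers 7:l
9(m) covers 2:m
floor of heap: 0:k, 1:l, 2:m
completions by unplaced set U, small U first (add the entries for U minus each lowest piece of U):
  |U|=1: {4}:1  {8}:1  {9}:1
  |U|=2: {0,4}:1  {2,9}:1  {4,8}:2  {4,9}:2  {7,8}:1  {8,9}:2
  |U|=3: {0,4,8}:3  {0,4,9}:3  {2,4,9}:3  {2,8,9}:3  {4,7,8}:3  {4,8,9}:6  {6,7,8}:1  {7,8,9}:3
  |U|=4: {0,2,4,9}:6  {0,4,7,8}:6  {0,4,8,9}:12  {2,4,8,9}:12  {2,7,8,9}:6  {4,6,7,8}:4  {4,7,8,9}:12  {5,6,7,8}:1  {6,7,8,9}:4
  |U|=5: {0,2,4,8,9}:30  {0,4,6,7,8}:10  {0,4,7,8,9}:30  {2,4,7,8,9}:30  {2,6,7,8,9}:10  {3,5,6,7,8}:1  {4,5,6,7,8}:5  {4,6,7,8,9}:20  {5,6,7,8,9}:5
  |U|=6: {0,2,4,7,8,9}:90  {0,4,5,6,7,8}:15  {0,4,6,7,8,9}:60  {1,3,5,6,7,8}:1  {2,4,6,7,8,9}:60  {2,5,6,7,8,9}:15  {3,4,5,6,7,8}:6  {3,5,6,7,8,9}:6  {4,5,6,7,8,9}:30
  |U|=7: {0,2,4,6,7,8,9}:210  {0,3,4,5,6,7,8}:21  {0,4,5,6,7,8,9}:105  {1,3,4,5,6,7,8}:7  {1,3,5,6,7,8,9}:7  {2,3,5,6,7,8,9}:21  {2,4,5,6,7,8,9}:105  {3,4,5,6,7,8,9}:42
  |U|=8: {0,1,3,4,5,6,7,8}:28  {0,2,4,5,6,7,8,9}:420  {0,3,4,5,6,7,8,9}:168  {1,2,3,5,6,7,8,9}:28  {1,3,4,5,6,7,8,9}:56  {2,3,4,5,6,7,8,9}:168
  start at 0(k): 252
  start at 1(l): 756
  start at 2(m): 252
sum over floor = 1260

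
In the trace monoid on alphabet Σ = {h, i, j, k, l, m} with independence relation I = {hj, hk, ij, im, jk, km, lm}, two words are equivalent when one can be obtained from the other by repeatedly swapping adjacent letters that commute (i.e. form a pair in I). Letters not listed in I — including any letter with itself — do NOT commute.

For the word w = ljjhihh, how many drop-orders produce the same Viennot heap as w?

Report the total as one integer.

#0=l has no predecessor
#1=j depends on [0:l]
#2=j depends on [1:j]
#3=h depends on [0:l]
#4=i depends on [3:h]
#5=h depends on [4:i]
#6=h depends on [5:h]
sources: [0:l]
N(rest) = Σ N(rest − s) over sources s of rest; N(one piece) = 1:
  size 1 → [2]=1  [6]=1
  size 2 → [1,2]=1  [2,6]=2  [5,6]=1
  size 3 → [1,2,6]=3  [2,5,6]=3  [4,5,6]=1
  size 4 → [1,2,5,6]=6  [2,4,5,6]=4  [3,4,5,6]=1
  size 5 → [1,2,4,5,6]=10  [2,3,4,5,6]=5
  first=0(l) contributes 15

15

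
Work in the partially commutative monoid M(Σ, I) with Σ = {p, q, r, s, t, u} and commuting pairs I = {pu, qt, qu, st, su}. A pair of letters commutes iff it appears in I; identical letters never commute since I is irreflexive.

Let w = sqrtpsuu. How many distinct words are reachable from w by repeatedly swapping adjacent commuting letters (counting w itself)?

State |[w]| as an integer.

6

piece 0:s — minimal
piece 1:q rests on {0:s}
piece 2:r rests on {1:q}
piece 3:t rests on {2:r}
piece 4:p rests on {3:t}
piece 5:s rests on {4:p}
piece 6:u rests on {3:t}
piece 7:u rests on {6:u}
minimal pieces: {0:s}
ways to finish when only these pieces remain (= sum over removing one remaining piece with nothing left below it):
  1 left: {5}→1  {7}→1
  2 left: {4,5}→1  {5,7}→2  {6,7}→1
  3 left: {4,5,7}→3  {5,6,7}→3
  4 left: {4,5,6,7}→6
  5 left: {3,4,5,6,7}→6
  6 left: {2,3,4,5,6,7}→6
  placing 0:s first → 6 extensions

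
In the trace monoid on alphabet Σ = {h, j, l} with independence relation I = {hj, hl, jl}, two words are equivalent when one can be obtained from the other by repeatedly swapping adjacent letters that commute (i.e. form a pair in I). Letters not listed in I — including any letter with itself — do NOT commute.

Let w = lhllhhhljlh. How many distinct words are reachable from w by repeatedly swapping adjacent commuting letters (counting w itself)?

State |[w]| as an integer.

2772

piece 0:l — minimal
piece 1:h — minimal
piece 2:l rests on {0:l}
piece 3:l rests on {2:l}
piece 4:h rests on {1:h}
piece 5:h rests on {4:h}
piece 6:h rests on {5:h}
piece 7:l rests on {3:l}
piece 8:j — minimal
piece 9:l rests on {7:l}
piece 10:h rests on {6:h}
minimal pieces: {0:l, 1:h, 8:j}
ways to finish when only these pieces remain (= sum over removing one remaining piece with nothing left below it):
  1 left: {8}→1  {9}→1  {10}→1
  2 left: {6,10}→1  {7,9}→1  {8,9}→2  {8,10}→2  {9,10}→2
  3 left: {3,7,9}→1  {5,6,10}→1  {6,8,10}→3  {6,9,10}→3  {7,8,9}→3  {7,9,10}→3  {8,9,10}→6
  4 left: {2,3,7,9}→1  {3,7,8,9}→4  {3,7,9,10}→4  {4,5,6,10}→1  {5,6,8,10}→4  {5,6,9,10}→4  {6,7,9,10}→6  {6,8,9,10}→12  {7,8,9,10}→12
  5 left: {0,2,3,7,9}→1  {1,4,5,6,10}→1  {2,3,7,8,9}→5  {2,3,7,9,10}→5  {3,6,7,9,10}→10  {3,7,8,9,10}→20  {4,5,6,8,10}→5  {4,5,6,9,10}→5  {5,6,7,9,10}→10  {5,6,8,9,10}→20  {6,7,8,9,10}→30
  6 left: {0,2,3,7,8,9}→6  {0,2,3,7,9,10}→6  {1,4,5,6,8,10}→6  {1,4,5,6,9,10}→6  {2,3,6,7,9,10}→15  {2,3,7,8,9,10}→30  {3,5,6,7,9,10}→20  {3,6,7,8,9,10}→60  {4,5,6,7,9,10}→15  {4,5,6,8,9,10}→30  {5,6,7,8,9,10}→60
  7 left: {0,2,3,6,7,9,10}→21  {0,2,3,7,8,9,10}→42  {1,4,5,6,7,9,10}→21  {1,4,5,6,8,9,10}→42  {2,3,5,6,7,9,10}→35  {2,3,6,7,8,9,10}→105  {3,4,5,6,7,9,10}→35  {3,5,6,7,8,9,10}→140  {4,5,6,7,8,9,10}→105
  8 left: {0,2,3,5,6,7,9,10}→56  {0,2,3,6,7,8,9,10}→168  {1,3,4,5,6,7,9,10}→56  {1,4,5,6,7,8,9,10}→168  {2,3,4,5,6,7,9,10}→70  {2,3,5,6,7,8,9,10}→280  {3,4,5,6,7,8,9,10}→280
  9 left: {0,2,3,4,5,6,7,9,10}→126  {0,2,3,5,6,7,8,9,10}→504  {1,2,3,4,5,6,7,9,10}→126  {1,3,4,5,6,7,8,9,10}→504  {2,3,4,5,6,7,8,9,10}→630
  placing 0:l first → 1260 extensions
  placing 1:h first → 1260 extensions
  placing 8:j first → 252 extensions
total linear extensions = 2772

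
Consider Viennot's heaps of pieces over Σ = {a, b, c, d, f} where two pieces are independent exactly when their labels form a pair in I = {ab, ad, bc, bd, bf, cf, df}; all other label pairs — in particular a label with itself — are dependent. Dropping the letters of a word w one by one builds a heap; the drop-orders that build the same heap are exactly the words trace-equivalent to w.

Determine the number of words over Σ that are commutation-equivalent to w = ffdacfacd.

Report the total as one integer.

#0=f has no predecessor
#1=f depends on [0:f]
#2=d has no predecessor
#3=a depends on [1:f]
#4=c depends on [2:d, 3:a]
#5=f depends on [3:a]
#6=a depends on [4:c, 5:f]
#7=c depends on [6:a]
#8=d depends on [7:c]
sources: [0:f, 2:d]
N(rest) = Σ N(rest − s) over sources s of rest; N(one piece) = 1:
  size 1 → [8]=1
  size 2 → [7,8]=1
  size 3 → [6,7,8]=1
  size 4 → [4,6,7,8]=1  [5,6,7,8]=1
  size 5 → [2,4,6,7,8]=1  [4,5,6,7,8]=2
  size 6 → [2,4,5,6,7,8]=3  [3,4,5,6,7,8]=2
  size 7 → [1,3,4,5,6,7,8]=2  [2,3,4,5,6,7,8]=5
  first=0(f) contributes 7
  first=2(d) contributes 2
|[w]| = 9

9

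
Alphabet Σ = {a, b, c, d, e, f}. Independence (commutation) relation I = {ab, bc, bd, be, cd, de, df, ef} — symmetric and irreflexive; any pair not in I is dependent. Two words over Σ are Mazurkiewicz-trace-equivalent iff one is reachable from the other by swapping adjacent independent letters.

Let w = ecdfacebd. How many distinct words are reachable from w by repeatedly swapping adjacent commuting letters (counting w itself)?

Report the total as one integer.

63

0(e) covers ∅
1(c) covers 0:e
2(d) covers ∅
3(f) covers 1:c
4(a) covers 2:d, 3:f
5(c) covers 4:a
6(e) covers 5:c
7(b) covers 3:f
8(d) covers 4:a
floor of heap: 0:e, 2:d
completions by unplaced set U, small U first (add the entries for U minus each lowest piece of U):
  |U|=1: {6}:1  {7}:1  {8}:1
  |U|=2: {5,6}:1  {6,7}:2  {6,8}:2  {7,8}:2
  |U|=3: {5,6,7}:3  {5,6,8}:3  {6,7,8}:6
  |U|=4: {4,5,6,8}:3  {5,6,7,8}:12
  |U|=5: {2,4,5,6,8}:3  {4,5,6,7,8}:15
  |U|=6: {2,4,5,6,7,8}:18  {3,4,5,6,7,8}:15
  |U|=7: {1,3,4,5,6,7,8}:15  {2,3,4,5,6,7,8}:33
  start at 0(e): 48
  start at 2(d): 15
sum over floor = 63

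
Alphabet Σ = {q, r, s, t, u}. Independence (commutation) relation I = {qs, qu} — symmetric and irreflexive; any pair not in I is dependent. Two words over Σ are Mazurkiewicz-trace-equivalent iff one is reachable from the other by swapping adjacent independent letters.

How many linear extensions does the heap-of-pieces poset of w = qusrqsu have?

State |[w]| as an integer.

drop 0:q onto floor
drop 1:u onto floor
drop 2:s onto {1:u}
drop 3:r onto {0:q, 2:s}
drop 4:q onto {3:r}
drop 5:s onto {3:r}
drop 6:u onto {5:s}
ground layer = {0:q, 1:u}
drop-orders for the pieces not yet dropped (sum over which currently-grounded one goes next):
  1 to go: {4} 1  {6} 1
  2 to go: {4,6} 2  {5,6} 1
  3 to go: {4,5,6} 3
  4 to go: {3,4,5,6} 3
  5 to go: {0,3,4,5,6} 3  {2,3,4,5,6} 3
  if 0:q drops first: 3 orders
  if 1:u drops first: 6 orders
heap linearizations: 9

9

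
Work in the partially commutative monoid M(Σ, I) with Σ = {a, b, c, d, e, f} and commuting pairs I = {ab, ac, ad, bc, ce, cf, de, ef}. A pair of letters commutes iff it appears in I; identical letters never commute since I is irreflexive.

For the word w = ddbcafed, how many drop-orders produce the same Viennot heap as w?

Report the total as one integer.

50

0(d) covers ∅
1(d) covers 0:d
2(b) covers 1:d
3(c) covers 1:d
4(a) covers ∅
5(f) covers 2:b, 4:a
6(e) covers 2:b, 4:a
7(d) covers 3:c, 5:f
floor of heap: 0:d, 4:a
completions by unplaced set U, small U first (add the entries for U minus each lowest piece of U):
  |U|=1: {6}:1  {7}:1
  |U|=2: {3,7}:1  {5,7}:1  {6,7}:2
  |U|=3: {3,5,7}:2  {3,6,7}:3  {5,6,7}:3
  |U|=4: {2,5,6,7}:3  {3,5,6,7}:8  {4,5,6,7}:3
  |U|=5: {2,3,5,6,7}:11  {2,4,5,6,7}:6  {3,4,5,6,7}:11
  |U|=6: {1,2,3,5,6,7}:11  {2,3,4,5,6,7}:28
  start at 0(d): 39
  start at 4(a): 11
sum over floor = 50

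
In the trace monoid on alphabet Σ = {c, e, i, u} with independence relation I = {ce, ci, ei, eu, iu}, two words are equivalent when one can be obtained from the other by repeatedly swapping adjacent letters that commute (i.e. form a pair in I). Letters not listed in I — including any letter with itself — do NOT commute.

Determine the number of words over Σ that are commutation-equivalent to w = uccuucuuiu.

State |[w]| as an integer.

drop 0:u onto floor
drop 1:c onto {0:u}
drop 2:c onto {1:c}
drop 3:u onto {2:c}
drop 4:u onto {3:u}
drop 5:c onto {4:u}
drop 6:u onto {5:c}
drop 7:u onto {6:u}
drop 8:i onto floor
drop 9:u onto {7:u}
ground layer = {0:u, 8:i}
drop-orders for the pieces not yet dropped (sum over which currently-grounded one goes next):
  1 to go: {8} 1  {9} 1
  2 to go: {7,9} 1  {8,9} 2
  3 to go: {6,7,9} 1  {7,8,9} 3
  4 to go: {5,6,7,9} 1  {6,7,8,9} 4
  5 to go: {4,5,6,7,9} 1  {5,6,7,8,9} 5
  6 to go: {3,4,5,6,7,9} 1  {4,5,6,7,8,9} 6
  7 to go: {2,3,4,5,6,7,9} 1  {3,4,5,6,7,8,9} 7
  8 to go: {1,2,3,4,5,6,7,9} 1  {2,3,4,5,6,7,8,9} 8
  if 0:u drops first: 9 orders
  if 8:i drops first: 1 orders
heap linearizations: 10

10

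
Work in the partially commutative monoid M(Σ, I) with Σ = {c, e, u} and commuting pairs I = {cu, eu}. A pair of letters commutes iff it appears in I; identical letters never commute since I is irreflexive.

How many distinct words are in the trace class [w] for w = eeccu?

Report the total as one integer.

0(e) covers ∅
1(e) covers 0:e
2(c) covers 1:e
3(c) covers 2:c
4(u) covers ∅
floor of heap: 0:e, 4:u
completions by unplaced set U, small U first (add the entries for U minus each lowest piece of U):
  |U|=1: {3}:1  {4}:1
  |U|=2: {2,3}:1  {3,4}:2
  |U|=3: {1,2,3}:1  {2,3,4}:3
  start at 0(e): 4
  start at 4(u): 1
sum over floor = 5

5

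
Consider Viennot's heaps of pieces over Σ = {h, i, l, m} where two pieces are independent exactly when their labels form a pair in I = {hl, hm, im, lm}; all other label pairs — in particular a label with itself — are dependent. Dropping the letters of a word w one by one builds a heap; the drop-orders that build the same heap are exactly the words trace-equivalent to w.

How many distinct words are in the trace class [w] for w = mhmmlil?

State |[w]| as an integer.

70

drop 0:m onto floor
drop 1:h onto floor
drop 2:m onto {0:m}
drop 3:m onto {2:m}
drop 4:l onto floor
drop 5:i onto {1:h, 4:l}
drop 6:l onto {5:i}
ground layer = {0:m, 1:h, 4:l}
drop-orders for the pieces not yet dropped (sum over which currently-grounded one goes next):
  1 to go: {3} 1  {6} 1
  2 to go: {2,3} 1  {3,6} 2  {5,6} 1
  3 to go: {0,2,3} 1  {1,5,6} 1  {2,3,6} 3  {3,5,6} 3  {4,5,6} 1
  4 to go: {0,2,3,6} 4  {1,3,5,6} 4  {1,4,5,6} 2  {2,3,5,6} 6  {3,4,5,6} 4
  5 to go: {0,2,3,5,6} 10  {1,2,3,5,6} 10  {1,3,4,5,6} 10  {2,3,4,5,6} 10
  if 0:m drops first: 30 orders
  if 1:h drops first: 20 orders
  if 4:l drops first: 20 orders
heap linearizations: 70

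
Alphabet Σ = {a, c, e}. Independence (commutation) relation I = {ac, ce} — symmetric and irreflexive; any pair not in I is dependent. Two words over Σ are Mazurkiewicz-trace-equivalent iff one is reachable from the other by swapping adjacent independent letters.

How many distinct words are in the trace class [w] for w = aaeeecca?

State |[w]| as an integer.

28

0(a) covers ∅
1(a) covers 0:a
2(e) covers 1:a
3(e) covers 2:e
4(e) covers 3:e
5(c) covers ∅
6(c) covers 5:c
7(a) covers 4:e
floor of heap: 0:a, 5:c
completions by unplaced set U, small U first (add the entries for U minus each lowest piece of U):
  |U|=1: {6}:1  {7}:1
  |U|=2: {4,7}:1  {5,6}:1  {6,7}:2
  |U|=3: {3,4,7}:1  {4,6,7}:3  {5,6,7}:3
  |U|=4: {2,3,4,7}:1  {3,4,6,7}:4  {4,5,6,7}:6
  |U|=5: {1,2,3,4,7}:1  {2,3,4,6,7}:5  {3,4,5,6,7}:10
  |U|=6: {0,1,2,3,4,7}:1  {1,2,3,4,6,7}:6  {2,3,4,5,6,7}:15
  start at 0(a): 21
  start at 5(c): 7
sum over floor = 28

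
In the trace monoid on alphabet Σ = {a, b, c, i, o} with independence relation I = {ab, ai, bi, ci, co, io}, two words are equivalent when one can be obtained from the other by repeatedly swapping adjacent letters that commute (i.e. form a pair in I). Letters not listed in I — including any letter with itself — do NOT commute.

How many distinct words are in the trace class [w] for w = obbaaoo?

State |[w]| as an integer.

6

piece 0:o — minimal
piece 1:b rests on {0:o}
piece 2:b rests on {1:b}
piece 3:a rests on {0:o}
piece 4:a rests on {3:a}
piece 5:o rests on {2:b, 4:a}
piece 6:o rests on {5:o}
minimal pieces: {0:o}
ways to finish when only these pieces remain (= sum over removing one remaining piece with nothing left below it):
  1 left: {6}→1
  2 left: {5,6}→1
  3 left: {2,5,6}→1  {4,5,6}→1
  4 left: {1,2,5,6}→1  {2,4,5,6}→2  {3,4,5,6}→1
  5 left: {1,2,4,5,6}→3  {2,3,4,5,6}→3
  placing 0:o first → 6 extensions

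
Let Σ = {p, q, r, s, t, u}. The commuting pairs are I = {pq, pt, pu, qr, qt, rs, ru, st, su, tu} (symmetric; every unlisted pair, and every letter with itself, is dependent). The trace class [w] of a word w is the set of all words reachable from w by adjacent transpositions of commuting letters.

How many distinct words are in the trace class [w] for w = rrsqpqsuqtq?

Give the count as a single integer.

377

piece 0:r — minimal
piece 1:r rests on {0:r}
piece 2:s — minimal
piece 3:q rests on {2:s}
piece 4:p rests on {1:r, 2:s}
piece 5:q rests on {3:q}
piece 6:s rests on {4:p, 5:q}
piece 7:u rests on {5:q}
piece 8:q rests on {6:s, 7:u}
piece 9:t rests on {1:r}
piece 10:q rests on {8:q}
minimal pieces: {0:r, 2:s}
ways to finish when only these pieces remain (= sum over removing one remaining piece with nothing left below it):
  1 left: {9}→1  {10}→1
  2 left: {8,10}→1  {9,10}→2
  3 left: {6,8,10}→1  {7,8,10}→1  {8,9,10}→3
  4 left: {4,6,8,10}→1  {6,7,8,10}→2  {6,8,9,10}→4  {7,8,9,10}→4
  5 left: {4,6,7,8,10}→3  {4,6,8,9,10}→5  {5,6,7,8,10}→2  {6,7,8,9,10}→10
  6 left: {1,4,6,8,9,10}→5  {3,5,6,7,8,10}→2  {4,5,6,7,8,10}→5  {4,6,7,8,9,10}→18  {5,6,7,8,9,10}→12
  7 left: {0,1,4,6,8,9,10}→5  {1,4,6,7,8,9,10}→23  {3,4,5,6,7,8,10}→7  {3,5,6,7,8,9,10}→14  {4,5,6,7,8,9,10}→35
  8 left: {0,1,4,6,7,8,9,10}→28  {1,4,5,6,7,8,9,10}→58  {2,3,4,5,6,7,8,10}→7  {3,4,5,6,7,8,9,10}→56
  9 left: {0,1,4,5,6,7,8,9,10}→86  {1,3,4,5,6,7,8,9,10}→114  {2,3,4,5,6,7,8,9,10}→63
  placing 0:r first → 177 extensions
  placing 2:s first → 200 extensions
total linear extensions = 377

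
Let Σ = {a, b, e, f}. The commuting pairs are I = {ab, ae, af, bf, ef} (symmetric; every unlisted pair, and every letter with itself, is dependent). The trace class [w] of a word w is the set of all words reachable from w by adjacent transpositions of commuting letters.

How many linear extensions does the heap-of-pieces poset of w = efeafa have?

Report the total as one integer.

90

0(e) covers ∅
1(f) covers ∅
2(e) covers 0:e
3(a) covers ∅
4(f) covers 1:f
5(a) covers 3:a
floor of heap: 0:e, 1:f, 3:a
completions by unplaced set U, small U first (add the entries for U minus each lowest piece of U):
  |U|=1: {2}:1  {4}:1  {5}:1
  |U|=2: {0,2}:1  {1,4}:1  {2,4}:2  {2,5}:2  {3,5}:1  {4,5}:2
  |U|=3: {0,2,4}:3  {0,2,5}:3  {1,2,4}:3  {1,4,5}:3  {2,3,5}:3  {2,4,5}:6  {3,4,5}:3
  |U|=4: {0,1,2,4}:6  {0,2,3,5}:6  {0,2,4,5}:12  {1,2,4,5}:12  {1,3,4,5}:6  {2,3,4,5}:12
  start at 0(e): 30
  start at 1(f): 30
  start at 3(a): 30
sum over floor = 90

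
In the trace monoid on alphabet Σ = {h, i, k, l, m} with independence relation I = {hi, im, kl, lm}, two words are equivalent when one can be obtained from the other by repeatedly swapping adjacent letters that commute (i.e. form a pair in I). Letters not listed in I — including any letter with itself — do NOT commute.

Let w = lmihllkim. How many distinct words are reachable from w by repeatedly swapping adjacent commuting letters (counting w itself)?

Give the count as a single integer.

45

drop 0:l onto floor
drop 1:m onto floor
drop 2:i onto {0:l}
drop 3:h onto {0:l, 1:m}
drop 4:l onto {2:i, 3:h}
drop 5:l onto {4:l}
drop 6:k onto {2:i, 3:h}
drop 7:i onto {5:l, 6:k}
drop 8:m onto {6:k}
ground layer = {0:l, 1:m}
drop-orders for the pieces not yet dropped (sum over which currently-grounded one goes next):
  1 to go: {7} 1  {8} 1
  2 to go: {5,7} 1  {7,8} 2
  3 to go: {4,5,7} 1  {5,7,8} 3  {6,7,8} 2
  4 to go: {4,5,7,8} 4  {5,6,7,8} 5
  5 to go: {4,5,6,7,8} 9
  6 to go: {2,4,5,6,7,8} 9  {3,4,5,6,7,8} 9
  7 to go: {1,3,4,5,6,7,8} 9  {2,3,4,5,6,7,8} 18
  if 0:l drops first: 27 orders
  if 1:m drops first: 18 orders
heap linearizations: 45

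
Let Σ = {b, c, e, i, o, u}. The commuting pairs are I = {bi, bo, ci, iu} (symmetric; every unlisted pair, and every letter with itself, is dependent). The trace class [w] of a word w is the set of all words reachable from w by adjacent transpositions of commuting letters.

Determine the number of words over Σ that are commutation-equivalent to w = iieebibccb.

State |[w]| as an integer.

6

drop 0:i onto floor
drop 1:i onto {0:i}
drop 2:e onto {1:i}
drop 3:e onto {2:e}
drop 4:b onto {3:e}
drop 5:i onto {3:e}
drop 6:b onto {4:b}
drop 7:c onto {6:b}
drop 8:c onto {7:c}
drop 9:b onto {8:c}
ground layer = {0:i}
drop-orders for the pieces not yet dropped (sum over which currently-grounded one goes next):
  1 to go: {5} 1  {9} 1
  2 to go: {5,9} 2  {8,9} 1
  3 to go: {5,8,9} 3  {7,8,9} 1
  4 to go: {5,7,8,9} 4  {6,7,8,9} 1
  5 to go: {4,6,7,8,9} 1  {5,6,7,8,9} 5
  6 to go: {4,5,6,7,8,9} 6
  7 to go: {3,4,5,6,7,8,9} 6
  8 to go: {2,3,4,5,6,7,8,9} 6
  if 0:i drops first: 6 orders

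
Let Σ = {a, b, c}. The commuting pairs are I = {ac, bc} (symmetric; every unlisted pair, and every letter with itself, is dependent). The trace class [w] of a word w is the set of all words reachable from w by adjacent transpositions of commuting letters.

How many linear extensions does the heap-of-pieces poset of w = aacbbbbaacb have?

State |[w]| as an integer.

piece 0:a — minimal
piece 1:a rests on {0:a}
piece 2:c — minimal
piece 3:b rests on {1:a}
piece 4:b rests on {3:b}
piece 5:b rests on {4:b}
piece 6:b rests on {5:b}
piece 7:a rests on {6:b}
piece 8:a rests on {7:a}
piece 9:c rests on {2:c}
piece 10:b rests on {8:a}
minimal pieces: {0:a, 2:c}
ways to finish when only these pieces remain (= sum over removing one remaining piece with nothing left below it):
  1 left: {9}→1  {10}→1
  2 left: {2,9}→1  {8,10}→1  {9,10}→2
  3 left: {2,9,10}→3  {7,8,10}→1  {8,9,10}→3
  4 left: {2,8,9,10}→6  {6,7,8,10}→1  {7,8,9,10}→4
  5 left: {2,7,8,9,10}→10  {5,6,7,8,10}→1  {6,7,8,9,10}→5
  6 left: {2,6,7,8,9,10}→15  {4,5,6,7,8,10}→1  {5,6,7,8,9,10}→6
  7 left: {2,5,6,7,8,9,10}→21  {3,4,5,6,7,8,10}→1  {4,5,6,7,8,9,10}→7
  8 left: {1,3,4,5,6,7,8,10}→1  {2,4,5,6,7,8,9,10}→28  {3,4,5,6,7,8,9,10}→8
  9 left: {0,1,3,4,5,6,7,8,10}→1  {1,3,4,5,6,7,8,9,10}→9  {2,3,4,5,6,7,8,9,10}→36
  placing 0:a first → 45 extensions
  placing 2:c first → 10 extensions
total linear extensions = 55

55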